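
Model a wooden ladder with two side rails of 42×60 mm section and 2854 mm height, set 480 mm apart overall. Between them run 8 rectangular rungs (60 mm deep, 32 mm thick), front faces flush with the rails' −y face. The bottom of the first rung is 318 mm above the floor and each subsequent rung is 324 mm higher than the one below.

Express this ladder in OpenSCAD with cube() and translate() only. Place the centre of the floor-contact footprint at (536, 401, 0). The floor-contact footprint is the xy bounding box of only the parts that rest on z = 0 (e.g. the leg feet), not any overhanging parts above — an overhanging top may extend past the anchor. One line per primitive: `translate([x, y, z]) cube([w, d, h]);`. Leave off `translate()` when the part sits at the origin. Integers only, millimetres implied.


translate([296, 371, 0]) cube([42, 60, 2854]);
translate([734, 371, 0]) cube([42, 60, 2854]);
translate([338, 371, 318]) cube([396, 60, 32]);
translate([338, 371, 642]) cube([396, 60, 32]);
translate([338, 371, 966]) cube([396, 60, 32]);
translate([338, 371, 1290]) cube([396, 60, 32]);
translate([338, 371, 1614]) cube([396, 60, 32]);
translate([338, 371, 1938]) cube([396, 60, 32]);
translate([338, 371, 2262]) cube([396, 60, 32]);
translate([338, 371, 2586]) cube([396, 60, 32]);


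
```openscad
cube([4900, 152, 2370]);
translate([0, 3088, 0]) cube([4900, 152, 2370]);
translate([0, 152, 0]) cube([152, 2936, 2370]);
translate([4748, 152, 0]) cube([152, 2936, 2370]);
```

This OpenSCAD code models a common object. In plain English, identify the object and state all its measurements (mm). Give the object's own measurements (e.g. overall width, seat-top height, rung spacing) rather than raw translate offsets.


The wall frame of a small rectangular building: four walls, each 2370 mm tall and 152 mm thick, enclosing a footprint 4900 mm (x) by 3240 mm (y) outside-to-outside, with no floor or roof. The front and back walls (the −y and +y sides) span the full width; the two side walls fit between them.


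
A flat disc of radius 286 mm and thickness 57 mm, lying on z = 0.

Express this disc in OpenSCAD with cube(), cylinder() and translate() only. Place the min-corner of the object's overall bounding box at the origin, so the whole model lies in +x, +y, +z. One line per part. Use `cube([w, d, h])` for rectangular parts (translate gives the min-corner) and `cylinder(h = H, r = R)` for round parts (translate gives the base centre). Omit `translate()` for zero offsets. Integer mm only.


translate([286, 286, 0]) cylinder(h = 57, r = 286);


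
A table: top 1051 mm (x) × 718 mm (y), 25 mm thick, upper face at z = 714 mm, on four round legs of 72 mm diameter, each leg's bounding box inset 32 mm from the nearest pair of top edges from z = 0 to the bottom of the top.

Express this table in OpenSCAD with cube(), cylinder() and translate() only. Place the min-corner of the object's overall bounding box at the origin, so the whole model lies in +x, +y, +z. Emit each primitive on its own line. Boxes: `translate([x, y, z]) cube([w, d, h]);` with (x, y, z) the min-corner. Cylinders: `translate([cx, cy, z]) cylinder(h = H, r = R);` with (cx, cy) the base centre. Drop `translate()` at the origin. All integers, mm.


translate([0, 0, 689]) cube([1051, 718, 25]);
translate([68, 68, 0]) cylinder(h = 689, r = 36);
translate([983, 68, 0]) cylinder(h = 689, r = 36);
translate([68, 650, 0]) cylinder(h = 689, r = 36);
translate([983, 650, 0]) cylinder(h = 689, r = 36);


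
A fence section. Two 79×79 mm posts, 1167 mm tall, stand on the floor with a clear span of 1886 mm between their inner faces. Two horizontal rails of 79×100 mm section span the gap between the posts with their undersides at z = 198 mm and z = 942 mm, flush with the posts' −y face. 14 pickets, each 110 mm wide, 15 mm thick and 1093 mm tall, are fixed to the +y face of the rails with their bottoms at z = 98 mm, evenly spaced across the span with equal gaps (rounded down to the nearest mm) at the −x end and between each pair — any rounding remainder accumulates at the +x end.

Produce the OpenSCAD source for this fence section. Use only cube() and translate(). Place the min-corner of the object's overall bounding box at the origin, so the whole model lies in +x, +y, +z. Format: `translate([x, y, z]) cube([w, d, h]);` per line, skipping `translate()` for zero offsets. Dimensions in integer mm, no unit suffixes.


cube([79, 79, 1167]);
translate([1965, 0, 0]) cube([79, 79, 1167]);
translate([79, 0, 198]) cube([1886, 79, 100]);
translate([79, 0, 942]) cube([1886, 79, 100]);
translate([102, 79, 98]) cube([110, 15, 1093]);
translate([235, 79, 98]) cube([110, 15, 1093]);
translate([368, 79, 98]) cube([110, 15, 1093]);
translate([501, 79, 98]) cube([110, 15, 1093]);
translate([634, 79, 98]) cube([110, 15, 1093]);
translate([767, 79, 98]) cube([110, 15, 1093]);
translate([900, 79, 98]) cube([110, 15, 1093]);
translate([1033, 79, 98]) cube([110, 15, 1093]);
translate([1166, 79, 98]) cube([110, 15, 1093]);
translate([1299, 79, 98]) cube([110, 15, 1093]);
translate([1432, 79, 98]) cube([110, 15, 1093]);
translate([1565, 79, 98]) cube([110, 15, 1093]);
translate([1698, 79, 98]) cube([110, 15, 1093]);
translate([1831, 79, 98]) cube([110, 15, 1093]);


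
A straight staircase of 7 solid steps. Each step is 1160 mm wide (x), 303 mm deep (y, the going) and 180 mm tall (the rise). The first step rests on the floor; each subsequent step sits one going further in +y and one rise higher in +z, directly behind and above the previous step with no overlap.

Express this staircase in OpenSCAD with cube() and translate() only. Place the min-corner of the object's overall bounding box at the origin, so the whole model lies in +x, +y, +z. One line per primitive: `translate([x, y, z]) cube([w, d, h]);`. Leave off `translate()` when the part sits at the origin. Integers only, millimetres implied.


cube([1160, 303, 180]);
translate([0, 303, 180]) cube([1160, 303, 180]);
translate([0, 606, 360]) cube([1160, 303, 180]);
translate([0, 909, 540]) cube([1160, 303, 180]);
translate([0, 1212, 720]) cube([1160, 303, 180]);
translate([0, 1515, 900]) cube([1160, 303, 180]);
translate([0, 1818, 1080]) cube([1160, 303, 180]);


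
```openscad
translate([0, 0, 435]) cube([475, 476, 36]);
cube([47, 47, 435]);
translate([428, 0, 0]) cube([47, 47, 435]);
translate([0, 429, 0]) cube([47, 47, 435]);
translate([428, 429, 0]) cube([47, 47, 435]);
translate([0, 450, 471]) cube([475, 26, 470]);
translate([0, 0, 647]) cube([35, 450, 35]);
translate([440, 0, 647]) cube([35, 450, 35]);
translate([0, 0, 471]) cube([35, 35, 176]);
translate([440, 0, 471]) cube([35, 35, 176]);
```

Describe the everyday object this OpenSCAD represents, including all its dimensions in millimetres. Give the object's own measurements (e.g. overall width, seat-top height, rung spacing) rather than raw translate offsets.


A chair. The seat is a 475×476×36 mm slab with its top at z = 471 mm, on four 47×47 mm corner legs (flush with the seat edges, standing on z = 0). A flat backrest 26 mm thick, 470 mm tall, spans the full seat width and rises from the seat top along its +y edge, rear face flush with the rear of the seat. Two armrests of 35×35 mm section run along each side from the seat's front edge to the front of the backrest, top faces 211 mm above the seat top and outer faces flush with the seat's x-edges; a 35×35 mm post under the front of each armrest stands on the seat at the front corner.


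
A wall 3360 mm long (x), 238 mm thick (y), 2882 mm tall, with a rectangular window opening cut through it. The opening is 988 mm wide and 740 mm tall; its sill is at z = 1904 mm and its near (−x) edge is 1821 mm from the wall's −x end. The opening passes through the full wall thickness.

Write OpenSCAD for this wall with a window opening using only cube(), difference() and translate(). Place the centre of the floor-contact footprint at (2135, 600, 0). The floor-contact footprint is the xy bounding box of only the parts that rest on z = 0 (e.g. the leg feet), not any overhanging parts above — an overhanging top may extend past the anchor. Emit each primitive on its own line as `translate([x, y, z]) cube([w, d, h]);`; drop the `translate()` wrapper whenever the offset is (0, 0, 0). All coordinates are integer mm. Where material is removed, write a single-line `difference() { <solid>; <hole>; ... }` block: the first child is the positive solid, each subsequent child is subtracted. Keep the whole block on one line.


difference() { translate([455, 481, 0]) cube([3360, 238, 2882]); translate([2276, 481, 1904]) cube([988, 238, 740]); }


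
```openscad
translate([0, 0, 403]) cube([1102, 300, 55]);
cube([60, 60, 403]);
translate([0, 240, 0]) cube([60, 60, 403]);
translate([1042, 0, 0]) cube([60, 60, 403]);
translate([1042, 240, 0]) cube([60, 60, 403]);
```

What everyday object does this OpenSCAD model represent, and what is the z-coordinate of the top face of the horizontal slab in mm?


A bench. The seat-top height is 458 mm.

A long slab on four corner posts — a bench. The slab sits at z = 403 with thickness 55, so the top is 403 + 55 = 458 mm.


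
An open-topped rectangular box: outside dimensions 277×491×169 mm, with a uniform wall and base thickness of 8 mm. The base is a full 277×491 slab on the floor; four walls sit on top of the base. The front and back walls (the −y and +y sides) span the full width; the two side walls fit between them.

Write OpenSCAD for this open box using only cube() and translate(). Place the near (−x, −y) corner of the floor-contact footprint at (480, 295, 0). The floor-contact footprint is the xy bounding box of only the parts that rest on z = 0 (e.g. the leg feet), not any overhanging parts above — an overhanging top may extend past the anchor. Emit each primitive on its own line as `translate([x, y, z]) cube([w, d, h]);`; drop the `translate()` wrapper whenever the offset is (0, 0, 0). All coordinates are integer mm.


translate([480, 295, 0]) cube([277, 491, 8]);
translate([480, 295, 8]) cube([277, 8, 161]);
translate([480, 778, 8]) cube([277, 8, 161]);
translate([480, 303, 8]) cube([8, 475, 161]);
translate([749, 303, 8]) cube([8, 475, 161]);


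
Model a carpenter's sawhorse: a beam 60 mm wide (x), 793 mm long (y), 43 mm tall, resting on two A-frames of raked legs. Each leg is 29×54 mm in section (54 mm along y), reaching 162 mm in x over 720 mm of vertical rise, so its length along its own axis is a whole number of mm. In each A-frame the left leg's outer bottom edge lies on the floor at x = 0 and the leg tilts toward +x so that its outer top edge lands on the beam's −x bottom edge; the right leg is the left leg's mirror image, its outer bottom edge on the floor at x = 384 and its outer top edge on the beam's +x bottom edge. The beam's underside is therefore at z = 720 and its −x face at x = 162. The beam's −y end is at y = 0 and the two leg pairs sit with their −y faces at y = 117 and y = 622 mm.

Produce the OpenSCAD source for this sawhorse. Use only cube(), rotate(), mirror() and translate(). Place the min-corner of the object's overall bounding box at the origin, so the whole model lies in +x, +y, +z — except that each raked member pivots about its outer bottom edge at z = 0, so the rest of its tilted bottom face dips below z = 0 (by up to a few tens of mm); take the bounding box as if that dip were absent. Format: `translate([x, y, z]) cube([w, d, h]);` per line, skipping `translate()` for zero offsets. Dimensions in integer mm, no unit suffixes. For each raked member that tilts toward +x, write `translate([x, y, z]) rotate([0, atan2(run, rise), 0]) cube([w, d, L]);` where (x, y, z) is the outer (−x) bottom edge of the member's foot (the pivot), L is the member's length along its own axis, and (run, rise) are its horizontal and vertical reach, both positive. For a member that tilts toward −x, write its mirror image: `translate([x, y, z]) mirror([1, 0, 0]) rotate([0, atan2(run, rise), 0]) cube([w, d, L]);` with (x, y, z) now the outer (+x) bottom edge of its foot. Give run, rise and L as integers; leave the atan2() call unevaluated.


translate([162, 0, 720]) cube([60, 793, 43]);
translate([0, 117, 0]) rotate([0, atan2(162, 720), 0]) cube([29, 54, 738]);
translate([384, 117, 0]) mirror([1, 0, 0]) rotate([0, atan2(162, 720), 0]) cube([29, 54, 738]);
translate([0, 622, 0]) rotate([0, atan2(162, 720), 0]) cube([29, 54, 738]);
translate([384, 622, 0]) mirror([1, 0, 0]) rotate([0, atan2(162, 720), 0]) cube([29, 54, 738]);


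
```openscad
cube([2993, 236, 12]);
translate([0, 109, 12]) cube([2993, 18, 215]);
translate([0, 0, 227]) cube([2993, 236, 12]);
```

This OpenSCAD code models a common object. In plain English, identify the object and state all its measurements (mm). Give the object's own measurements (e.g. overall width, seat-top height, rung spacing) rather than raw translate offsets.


An I-beam lying along x, 2993 mm long. Overall section height 239 mm. Two flanges 236 mm wide (y) and 12 mm thick, one on the floor and one at the top; a web 18 mm thick runs between them, centred on the flange width.


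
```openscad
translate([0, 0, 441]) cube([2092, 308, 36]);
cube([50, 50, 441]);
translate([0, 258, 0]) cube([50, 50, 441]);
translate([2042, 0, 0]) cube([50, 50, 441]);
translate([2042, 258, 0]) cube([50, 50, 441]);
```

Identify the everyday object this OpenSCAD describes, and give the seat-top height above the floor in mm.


A bench. The seat-top height is 477 mm.

A long slab on four corner posts — a bench. The slab sits at z = 441 with thickness 36, so the top is 441 + 36 = 477 mm.


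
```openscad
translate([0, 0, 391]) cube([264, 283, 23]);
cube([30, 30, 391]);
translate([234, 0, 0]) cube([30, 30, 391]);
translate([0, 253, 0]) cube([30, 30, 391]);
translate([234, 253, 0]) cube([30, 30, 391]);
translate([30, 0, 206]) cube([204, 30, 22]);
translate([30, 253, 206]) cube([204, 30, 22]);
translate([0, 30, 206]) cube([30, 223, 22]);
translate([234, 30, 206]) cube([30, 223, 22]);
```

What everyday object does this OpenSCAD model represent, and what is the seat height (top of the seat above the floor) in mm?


A stool. The seat height is 414 mm.

A 264×283×23 slab at z = 391 on four corner posts — a stool. The seat top is 391 + 23 = 414 mm.


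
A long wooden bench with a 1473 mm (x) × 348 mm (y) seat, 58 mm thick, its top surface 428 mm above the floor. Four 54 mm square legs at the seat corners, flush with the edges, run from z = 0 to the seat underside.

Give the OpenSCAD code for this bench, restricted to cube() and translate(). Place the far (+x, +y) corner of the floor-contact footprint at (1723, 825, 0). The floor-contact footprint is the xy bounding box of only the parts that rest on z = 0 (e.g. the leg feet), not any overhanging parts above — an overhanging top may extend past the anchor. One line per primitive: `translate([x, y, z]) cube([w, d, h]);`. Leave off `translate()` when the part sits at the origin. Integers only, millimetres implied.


// leg_h = 428 − 58 = 370
translate([250, 477, 370]) cube([1473, 348, 58]);
translate([250, 477, 0]) cube([54, 54, 370]);
translate([250, 771, 0]) cube([54, 54, 370]);
translate([1669, 477, 0]) cube([54, 54, 370]);
translate([1669, 771, 0]) cube([54, 54, 370]);


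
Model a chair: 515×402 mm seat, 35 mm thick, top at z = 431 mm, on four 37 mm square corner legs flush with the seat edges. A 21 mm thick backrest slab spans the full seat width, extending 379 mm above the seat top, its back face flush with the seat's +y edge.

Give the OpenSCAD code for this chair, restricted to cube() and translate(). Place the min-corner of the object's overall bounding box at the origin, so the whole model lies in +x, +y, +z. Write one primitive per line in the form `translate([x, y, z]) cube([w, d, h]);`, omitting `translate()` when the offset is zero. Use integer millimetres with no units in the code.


// leg_h = 431 - 35 = 396
translate([0, 0, 396]) cube([515, 402, 35]);
cube([37, 37, 396]);
translate([478, 0, 0]) cube([37, 37, 396]);
translate([0, 365, 0]) cube([37, 37, 396]);
translate([478, 365, 0]) cube([37, 37, 396]);
translate([0, 381, 431]) cube([515, 21, 379]);


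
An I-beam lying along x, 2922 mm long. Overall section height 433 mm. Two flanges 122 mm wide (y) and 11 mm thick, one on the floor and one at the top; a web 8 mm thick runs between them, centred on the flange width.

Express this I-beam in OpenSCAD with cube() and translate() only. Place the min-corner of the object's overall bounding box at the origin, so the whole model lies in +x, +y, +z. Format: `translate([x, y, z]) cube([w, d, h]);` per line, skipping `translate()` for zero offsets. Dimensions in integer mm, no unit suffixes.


cube([2922, 122, 11]);
translate([0, 57, 11]) cube([2922, 8, 411]);
translate([0, 0, 422]) cube([2922, 122, 11]);


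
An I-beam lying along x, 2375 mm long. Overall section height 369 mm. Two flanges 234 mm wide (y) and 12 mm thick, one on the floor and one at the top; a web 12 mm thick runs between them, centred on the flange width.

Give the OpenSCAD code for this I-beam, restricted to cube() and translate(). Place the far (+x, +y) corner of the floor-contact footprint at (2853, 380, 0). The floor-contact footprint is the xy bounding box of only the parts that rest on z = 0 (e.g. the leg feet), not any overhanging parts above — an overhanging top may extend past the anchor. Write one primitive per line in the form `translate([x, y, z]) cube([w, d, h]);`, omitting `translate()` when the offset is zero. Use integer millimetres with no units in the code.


translate([478, 146, 0]) cube([2375, 234, 12]);
translate([478, 257, 12]) cube([2375, 12, 345]);
translate([478, 146, 357]) cube([2375, 234, 12]);


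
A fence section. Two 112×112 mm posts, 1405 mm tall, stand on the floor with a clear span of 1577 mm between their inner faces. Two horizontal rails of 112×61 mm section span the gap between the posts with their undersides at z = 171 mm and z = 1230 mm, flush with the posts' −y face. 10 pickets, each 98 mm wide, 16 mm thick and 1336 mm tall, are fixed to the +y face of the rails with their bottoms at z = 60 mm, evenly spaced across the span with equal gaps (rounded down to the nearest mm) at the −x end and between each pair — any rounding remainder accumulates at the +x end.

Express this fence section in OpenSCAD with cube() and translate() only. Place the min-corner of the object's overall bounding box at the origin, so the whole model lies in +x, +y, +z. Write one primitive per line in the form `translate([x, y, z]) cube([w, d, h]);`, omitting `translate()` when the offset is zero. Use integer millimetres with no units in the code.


cube([112, 112, 1405]);
translate([1689, 0, 0]) cube([112, 112, 1405]);
translate([112, 0, 171]) cube([1577, 112, 61]);
translate([112, 0, 1230]) cube([1577, 112, 61]);
translate([166, 112, 60]) cube([98, 16, 1336]);
translate([318, 112, 60]) cube([98, 16, 1336]);
translate([470, 112, 60]) cube([98, 16, 1336]);
translate([622, 112, 60]) cube([98, 16, 1336]);
translate([774, 112, 60]) cube([98, 16, 1336]);
translate([926, 112, 60]) cube([98, 16, 1336]);
translate([1078, 112, 60]) cube([98, 16, 1336]);
translate([1230, 112, 60]) cube([98, 16, 1336]);
translate([1382, 112, 60]) cube([98, 16, 1336]);
translate([1534, 112, 60]) cube([98, 16, 1336]);


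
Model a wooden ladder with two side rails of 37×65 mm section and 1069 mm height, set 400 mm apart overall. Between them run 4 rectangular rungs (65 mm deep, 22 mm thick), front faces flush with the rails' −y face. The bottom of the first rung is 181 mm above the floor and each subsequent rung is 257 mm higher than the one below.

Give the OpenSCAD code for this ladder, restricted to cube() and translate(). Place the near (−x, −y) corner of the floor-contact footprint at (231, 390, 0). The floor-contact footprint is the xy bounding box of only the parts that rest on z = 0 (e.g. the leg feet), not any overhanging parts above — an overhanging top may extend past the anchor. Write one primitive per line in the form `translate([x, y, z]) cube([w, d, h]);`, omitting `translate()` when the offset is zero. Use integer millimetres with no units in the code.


translate([231, 390, 0]) cube([37, 65, 1069]);
translate([594, 390, 0]) cube([37, 65, 1069]);
translate([268, 390, 181]) cube([326, 65, 22]);
translate([268, 390, 438]) cube([326, 65, 22]);
translate([268, 390, 695]) cube([326, 65, 22]);
translate([268, 390, 952]) cube([326, 65, 22]);


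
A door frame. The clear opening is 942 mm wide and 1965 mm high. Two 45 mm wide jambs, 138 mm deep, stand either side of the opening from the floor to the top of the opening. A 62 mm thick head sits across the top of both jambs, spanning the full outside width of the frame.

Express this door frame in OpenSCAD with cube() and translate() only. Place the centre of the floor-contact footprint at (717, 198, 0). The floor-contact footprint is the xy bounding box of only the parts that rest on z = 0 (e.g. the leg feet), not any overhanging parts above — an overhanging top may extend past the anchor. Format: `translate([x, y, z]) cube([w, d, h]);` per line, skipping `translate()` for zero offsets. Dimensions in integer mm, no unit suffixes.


translate([201, 129, 0]) cube([45, 138, 1965]);
translate([1188, 129, 0]) cube([45, 138, 1965]);
translate([201, 129, 1965]) cube([1032, 138, 62]);


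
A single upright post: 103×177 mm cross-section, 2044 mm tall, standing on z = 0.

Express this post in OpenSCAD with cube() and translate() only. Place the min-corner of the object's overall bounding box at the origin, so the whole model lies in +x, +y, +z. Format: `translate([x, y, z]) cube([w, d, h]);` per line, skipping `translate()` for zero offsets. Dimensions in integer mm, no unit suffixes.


cube([103, 177, 2044]);


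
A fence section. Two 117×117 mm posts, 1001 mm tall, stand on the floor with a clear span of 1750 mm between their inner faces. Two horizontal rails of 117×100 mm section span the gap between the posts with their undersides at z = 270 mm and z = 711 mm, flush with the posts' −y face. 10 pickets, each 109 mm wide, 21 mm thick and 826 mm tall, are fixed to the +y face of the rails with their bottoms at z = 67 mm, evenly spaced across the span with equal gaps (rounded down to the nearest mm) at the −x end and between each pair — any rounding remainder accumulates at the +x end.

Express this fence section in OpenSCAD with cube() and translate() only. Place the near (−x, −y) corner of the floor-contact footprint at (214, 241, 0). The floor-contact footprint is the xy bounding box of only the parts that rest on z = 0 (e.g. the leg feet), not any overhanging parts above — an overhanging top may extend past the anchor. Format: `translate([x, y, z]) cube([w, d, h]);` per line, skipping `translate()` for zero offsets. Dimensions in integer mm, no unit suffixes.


translate([214, 241, 0]) cube([117, 117, 1001]);
translate([2081, 241, 0]) cube([117, 117, 1001]);
translate([331, 241, 270]) cube([1750, 117, 100]);
translate([331, 241, 711]) cube([1750, 117, 100]);
translate([391, 358, 67]) cube([109, 21, 826]);
translate([560, 358, 67]) cube([109, 21, 826]);
translate([729, 358, 67]) cube([109, 21, 826]);
translate([898, 358, 67]) cube([109, 21, 826]);
translate([1067, 358, 67]) cube([109, 21, 826]);
translate([1236, 358, 67]) cube([109, 21, 826]);
translate([1405, 358, 67]) cube([109, 21, 826]);
translate([1574, 358, 67]) cube([109, 21, 826]);
translate([1743, 358, 67]) cube([109, 21, 826]);
translate([1912, 358, 67]) cube([109, 21, 826]);


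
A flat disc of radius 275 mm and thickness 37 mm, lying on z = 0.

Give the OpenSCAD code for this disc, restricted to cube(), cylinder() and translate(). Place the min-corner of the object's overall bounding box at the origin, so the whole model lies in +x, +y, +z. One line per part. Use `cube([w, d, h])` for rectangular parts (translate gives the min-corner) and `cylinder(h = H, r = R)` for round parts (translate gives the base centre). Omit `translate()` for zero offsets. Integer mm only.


translate([275, 275, 0]) cylinder(h = 37, r = 275);


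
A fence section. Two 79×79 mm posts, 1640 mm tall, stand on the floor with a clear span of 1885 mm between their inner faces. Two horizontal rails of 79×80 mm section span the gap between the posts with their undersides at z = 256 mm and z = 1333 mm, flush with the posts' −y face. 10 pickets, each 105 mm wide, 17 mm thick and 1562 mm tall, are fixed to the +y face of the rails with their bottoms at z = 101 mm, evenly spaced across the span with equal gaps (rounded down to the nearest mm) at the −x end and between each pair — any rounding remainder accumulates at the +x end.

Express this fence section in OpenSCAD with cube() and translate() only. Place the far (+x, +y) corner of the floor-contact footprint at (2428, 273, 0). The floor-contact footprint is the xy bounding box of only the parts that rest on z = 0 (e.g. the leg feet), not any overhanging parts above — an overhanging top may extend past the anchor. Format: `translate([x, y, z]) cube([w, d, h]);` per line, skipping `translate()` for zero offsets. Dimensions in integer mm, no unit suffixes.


translate([385, 194, 0]) cube([79, 79, 1640]);
translate([2349, 194, 0]) cube([79, 79, 1640]);
translate([464, 194, 256]) cube([1885, 79, 80]);
translate([464, 194, 1333]) cube([1885, 79, 80]);
translate([539, 273, 101]) cube([105, 17, 1562]);
translate([719, 273, 101]) cube([105, 17, 1562]);
translate([899, 273, 101]) cube([105, 17, 1562]);
translate([1079, 273, 101]) cube([105, 17, 1562]);
translate([1259, 273, 101]) cube([105, 17, 1562]);
translate([1439, 273, 101]) cube([105, 17, 1562]);
translate([1619, 273, 101]) cube([105, 17, 1562]);
translate([1799, 273, 101]) cube([105, 17, 1562]);
translate([1979, 273, 101]) cube([105, 17, 1562]);
translate([2159, 273, 101]) cube([105, 17, 1562]);


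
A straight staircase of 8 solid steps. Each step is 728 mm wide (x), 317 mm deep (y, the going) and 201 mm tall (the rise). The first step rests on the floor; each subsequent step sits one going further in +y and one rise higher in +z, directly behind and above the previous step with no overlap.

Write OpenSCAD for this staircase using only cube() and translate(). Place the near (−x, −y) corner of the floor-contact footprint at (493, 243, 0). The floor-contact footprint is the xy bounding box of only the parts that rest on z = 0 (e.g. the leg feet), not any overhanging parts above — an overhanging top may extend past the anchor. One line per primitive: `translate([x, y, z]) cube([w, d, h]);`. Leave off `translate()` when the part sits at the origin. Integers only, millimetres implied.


translate([493, 243, 0]) cube([728, 317, 201]);
translate([493, 560, 201]) cube([728, 317, 201]);
translate([493, 877, 402]) cube([728, 317, 201]);
translate([493, 1194, 603]) cube([728, 317, 201]);
translate([493, 1511, 804]) cube([728, 317, 201]);
translate([493, 1828, 1005]) cube([728, 317, 201]);
translate([493, 2145, 1206]) cube([728, 317, 201]);
translate([493, 2462, 1407]) cube([728, 317, 201]);


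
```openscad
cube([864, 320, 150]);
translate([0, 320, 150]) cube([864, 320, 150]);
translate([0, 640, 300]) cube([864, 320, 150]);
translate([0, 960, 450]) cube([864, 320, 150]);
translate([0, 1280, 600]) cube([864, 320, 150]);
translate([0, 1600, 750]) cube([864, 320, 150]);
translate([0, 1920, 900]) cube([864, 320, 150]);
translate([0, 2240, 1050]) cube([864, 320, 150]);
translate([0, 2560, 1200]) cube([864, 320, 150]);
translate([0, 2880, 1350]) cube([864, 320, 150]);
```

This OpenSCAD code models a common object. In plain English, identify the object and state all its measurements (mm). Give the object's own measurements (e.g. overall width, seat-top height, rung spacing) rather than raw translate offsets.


A straight staircase of 10 solid steps. Each step is 864 mm wide (x), 320 mm deep (y, the going) and 150 mm tall (the rise). The first step rests on the floor; each subsequent step sits one going further in +y and one rise higher in +z, directly behind and above the previous step with no overlap.


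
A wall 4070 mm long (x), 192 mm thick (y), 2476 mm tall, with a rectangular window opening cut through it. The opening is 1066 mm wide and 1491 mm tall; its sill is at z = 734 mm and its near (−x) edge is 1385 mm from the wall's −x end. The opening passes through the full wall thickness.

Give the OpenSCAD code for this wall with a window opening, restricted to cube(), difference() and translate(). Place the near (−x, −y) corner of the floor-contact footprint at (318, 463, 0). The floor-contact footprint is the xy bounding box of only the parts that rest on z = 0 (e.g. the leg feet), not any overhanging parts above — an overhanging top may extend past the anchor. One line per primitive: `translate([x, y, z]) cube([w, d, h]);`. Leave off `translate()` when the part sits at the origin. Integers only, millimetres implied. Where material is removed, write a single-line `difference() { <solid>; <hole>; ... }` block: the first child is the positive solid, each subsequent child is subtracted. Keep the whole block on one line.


difference() { translate([318, 463, 0]) cube([4070, 192, 2476]); translate([1703, 463, 734]) cube([1066, 192, 1491]); }


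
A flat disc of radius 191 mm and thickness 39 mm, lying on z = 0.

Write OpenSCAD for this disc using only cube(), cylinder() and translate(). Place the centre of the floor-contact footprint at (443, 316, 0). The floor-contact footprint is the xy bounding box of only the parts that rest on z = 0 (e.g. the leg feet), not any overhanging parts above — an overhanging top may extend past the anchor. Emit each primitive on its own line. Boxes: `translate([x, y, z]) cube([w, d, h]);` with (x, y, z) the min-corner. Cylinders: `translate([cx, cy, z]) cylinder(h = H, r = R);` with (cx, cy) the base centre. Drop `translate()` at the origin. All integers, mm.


translate([443, 316, 0]) cylinder(h = 39, r = 191);


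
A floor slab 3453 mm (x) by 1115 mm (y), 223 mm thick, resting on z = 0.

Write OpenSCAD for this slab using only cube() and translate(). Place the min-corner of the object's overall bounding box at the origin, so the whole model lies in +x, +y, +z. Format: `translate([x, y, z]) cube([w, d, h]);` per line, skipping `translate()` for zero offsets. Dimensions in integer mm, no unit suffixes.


cube([3453, 1115, 223]);


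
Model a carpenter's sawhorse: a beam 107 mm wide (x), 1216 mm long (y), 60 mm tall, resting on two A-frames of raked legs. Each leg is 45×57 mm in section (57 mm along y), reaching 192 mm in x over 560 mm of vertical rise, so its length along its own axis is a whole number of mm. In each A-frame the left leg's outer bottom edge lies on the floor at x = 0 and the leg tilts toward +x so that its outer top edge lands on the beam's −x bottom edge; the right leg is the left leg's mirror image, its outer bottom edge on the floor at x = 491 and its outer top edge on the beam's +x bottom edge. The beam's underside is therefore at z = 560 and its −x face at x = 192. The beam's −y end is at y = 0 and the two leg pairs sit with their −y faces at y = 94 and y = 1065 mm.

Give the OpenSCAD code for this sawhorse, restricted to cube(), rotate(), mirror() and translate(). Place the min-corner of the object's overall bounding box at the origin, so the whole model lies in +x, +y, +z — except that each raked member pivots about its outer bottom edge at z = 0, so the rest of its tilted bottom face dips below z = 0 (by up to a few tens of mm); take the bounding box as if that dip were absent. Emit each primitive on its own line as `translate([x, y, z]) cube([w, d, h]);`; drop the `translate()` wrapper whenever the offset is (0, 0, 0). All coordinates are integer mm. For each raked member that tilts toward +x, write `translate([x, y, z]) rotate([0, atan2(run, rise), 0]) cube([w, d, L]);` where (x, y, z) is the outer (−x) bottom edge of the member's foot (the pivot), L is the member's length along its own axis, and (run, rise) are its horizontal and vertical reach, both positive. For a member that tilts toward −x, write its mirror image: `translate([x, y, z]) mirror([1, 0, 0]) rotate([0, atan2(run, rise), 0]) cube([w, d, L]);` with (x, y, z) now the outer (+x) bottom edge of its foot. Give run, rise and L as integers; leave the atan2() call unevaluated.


translate([192, 0, 560]) cube([107, 1216, 60]);
translate([0, 94, 0]) rotate([0, atan2(192, 560), 0]) cube([45, 57, 592]);
translate([491, 94, 0]) mirror([1, 0, 0]) rotate([0, atan2(192, 560), 0]) cube([45, 57, 592]);
translate([0, 1065, 0]) rotate([0, atan2(192, 560), 0]) cube([45, 57, 592]);
translate([491, 1065, 0]) mirror([1, 0, 0]) rotate([0, atan2(192, 560), 0]) cube([45, 57, 592]);


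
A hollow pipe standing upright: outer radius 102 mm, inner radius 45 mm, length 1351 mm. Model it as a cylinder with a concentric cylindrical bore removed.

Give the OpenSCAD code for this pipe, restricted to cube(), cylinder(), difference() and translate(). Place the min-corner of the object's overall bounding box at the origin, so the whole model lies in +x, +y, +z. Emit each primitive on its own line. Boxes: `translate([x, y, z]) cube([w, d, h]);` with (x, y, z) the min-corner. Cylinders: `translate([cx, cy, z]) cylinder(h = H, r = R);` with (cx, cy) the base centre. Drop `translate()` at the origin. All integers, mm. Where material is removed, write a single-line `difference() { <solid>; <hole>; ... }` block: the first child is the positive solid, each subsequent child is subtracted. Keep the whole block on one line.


difference() { translate([102, 102, 0]) cylinder(h = 1351, r = 102); translate([102, 102, 0]) cylinder(h = 1351, r = 45); }


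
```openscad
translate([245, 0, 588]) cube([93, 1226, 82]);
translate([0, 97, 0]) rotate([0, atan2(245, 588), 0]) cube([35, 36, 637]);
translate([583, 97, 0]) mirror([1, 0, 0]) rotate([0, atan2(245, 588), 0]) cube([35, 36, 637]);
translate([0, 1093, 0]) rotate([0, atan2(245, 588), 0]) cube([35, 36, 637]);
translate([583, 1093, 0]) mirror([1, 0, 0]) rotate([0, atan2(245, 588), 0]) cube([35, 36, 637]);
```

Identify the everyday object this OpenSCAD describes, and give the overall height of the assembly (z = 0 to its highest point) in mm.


A sawhorse. The overall height is 670 mm.

A beam across two mirrored pairs of raked legs — a sawhorse. The beam's underside is at z = 588 (matching the legs' vertical rise in atan2(245, 588)) and the beam is 82 mm tall, so its top is at 588 + 82 = 670 mm. The raked legs top out at the beam's underside, so that is the highest point.


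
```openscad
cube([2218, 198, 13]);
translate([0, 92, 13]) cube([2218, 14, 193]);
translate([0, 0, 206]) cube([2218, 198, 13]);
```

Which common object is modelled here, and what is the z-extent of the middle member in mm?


An I-beam. The web height is 193 mm.

Two wide flanges with a thin centred web — an I-beam. Overall 219 mm minus two 13 mm flanges gives a web of 219 − 2·13 = 193 mm.


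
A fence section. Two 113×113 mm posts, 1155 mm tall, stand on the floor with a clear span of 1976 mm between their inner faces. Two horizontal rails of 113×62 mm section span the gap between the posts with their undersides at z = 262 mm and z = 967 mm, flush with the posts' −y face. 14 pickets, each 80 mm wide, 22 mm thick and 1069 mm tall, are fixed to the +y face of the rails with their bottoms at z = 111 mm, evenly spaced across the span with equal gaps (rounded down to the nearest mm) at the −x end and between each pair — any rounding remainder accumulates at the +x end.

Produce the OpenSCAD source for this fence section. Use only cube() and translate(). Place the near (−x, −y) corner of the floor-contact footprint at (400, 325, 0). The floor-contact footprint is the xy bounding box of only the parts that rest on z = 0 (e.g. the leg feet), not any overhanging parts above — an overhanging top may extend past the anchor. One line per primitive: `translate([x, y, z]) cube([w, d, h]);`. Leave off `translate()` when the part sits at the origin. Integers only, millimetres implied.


translate([400, 325, 0]) cube([113, 113, 1155]);
translate([2489, 325, 0]) cube([113, 113, 1155]);
translate([513, 325, 262]) cube([1976, 113, 62]);
translate([513, 325, 967]) cube([1976, 113, 62]);
translate([570, 438, 111]) cube([80, 22, 1069]);
translate([707, 438, 111]) cube([80, 22, 1069]);
translate([844, 438, 111]) cube([80, 22, 1069]);
translate([981, 438, 111]) cube([80, 22, 1069]);
translate([1118, 438, 111]) cube([80, 22, 1069]);
translate([1255, 438, 111]) cube([80, 22, 1069]);
translate([1392, 438, 111]) cube([80, 22, 1069]);
translate([1529, 438, 111]) cube([80, 22, 1069]);
translate([1666, 438, 111]) cube([80, 22, 1069]);
translate([1803, 438, 111]) cube([80, 22, 1069]);
translate([1940, 438, 111]) cube([80, 22, 1069]);
translate([2077, 438, 111]) cube([80, 22, 1069]);
translate([2214, 438, 111]) cube([80, 22, 1069]);
translate([2351, 438, 111]) cube([80, 22, 1069]);


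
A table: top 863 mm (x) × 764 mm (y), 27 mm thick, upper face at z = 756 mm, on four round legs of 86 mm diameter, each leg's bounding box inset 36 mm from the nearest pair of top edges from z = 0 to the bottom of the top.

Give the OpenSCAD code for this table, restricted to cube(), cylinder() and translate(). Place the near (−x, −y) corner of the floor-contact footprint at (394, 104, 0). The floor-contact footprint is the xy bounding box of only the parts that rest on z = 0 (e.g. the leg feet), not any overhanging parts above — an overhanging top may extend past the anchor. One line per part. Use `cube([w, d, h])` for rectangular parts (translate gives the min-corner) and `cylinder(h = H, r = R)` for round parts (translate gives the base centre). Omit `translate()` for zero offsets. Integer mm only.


// leg_h = 756 - 27 = 729
translate([358, 68, 729]) cube([863, 764, 27]);
translate([437, 147, 0]) cylinder(h = 729, r = 43);
translate([1142, 147, 0]) cylinder(h = 729, r = 43);
translate([437, 753, 0]) cylinder(h = 729, r = 43);
translate([1142, 753, 0]) cylinder(h = 729, r = 43);


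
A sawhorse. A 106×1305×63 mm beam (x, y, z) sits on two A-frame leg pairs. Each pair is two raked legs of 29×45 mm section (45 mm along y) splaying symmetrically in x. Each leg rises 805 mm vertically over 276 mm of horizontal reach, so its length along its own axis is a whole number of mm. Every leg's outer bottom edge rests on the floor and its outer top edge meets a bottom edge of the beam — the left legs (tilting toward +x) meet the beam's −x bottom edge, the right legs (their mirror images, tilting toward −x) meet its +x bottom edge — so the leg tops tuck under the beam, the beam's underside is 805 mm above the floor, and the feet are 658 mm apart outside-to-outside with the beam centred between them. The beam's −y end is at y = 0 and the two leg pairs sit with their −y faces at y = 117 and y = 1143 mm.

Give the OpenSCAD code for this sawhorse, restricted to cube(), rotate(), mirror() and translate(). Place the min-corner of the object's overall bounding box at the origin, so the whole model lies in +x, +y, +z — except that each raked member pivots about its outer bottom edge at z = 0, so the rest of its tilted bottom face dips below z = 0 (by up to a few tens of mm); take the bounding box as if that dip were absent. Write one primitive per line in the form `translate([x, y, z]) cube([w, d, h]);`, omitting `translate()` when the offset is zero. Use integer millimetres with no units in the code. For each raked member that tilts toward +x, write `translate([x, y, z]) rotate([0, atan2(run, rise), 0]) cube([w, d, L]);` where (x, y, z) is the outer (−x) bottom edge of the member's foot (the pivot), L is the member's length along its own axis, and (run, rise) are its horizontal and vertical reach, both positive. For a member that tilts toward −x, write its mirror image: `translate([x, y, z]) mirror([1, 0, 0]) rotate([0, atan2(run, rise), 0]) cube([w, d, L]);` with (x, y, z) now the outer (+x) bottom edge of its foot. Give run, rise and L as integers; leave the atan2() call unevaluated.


// leg length = √(276² + 805²) = 851
// right-leg outer foot x = 2·276 + 106 = 658
// beam min-corner = (276, 0, 805)
translate([276, 0, 805]) cube([106, 1305, 63]);
translate([0, 117, 0]) rotate([0, atan2(276, 805), 0]) cube([29, 45, 851]);
translate([658, 117, 0]) mirror([1, 0, 0]) rotate([0, atan2(276, 805), 0]) cube([29, 45, 851]);
translate([0, 1143, 0]) rotate([0, atan2(276, 805), 0]) cube([29, 45, 851]);
translate([658, 1143, 0]) mirror([1, 0, 0]) rotate([0, atan2(276, 805), 0]) cube([29, 45, 851]);
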